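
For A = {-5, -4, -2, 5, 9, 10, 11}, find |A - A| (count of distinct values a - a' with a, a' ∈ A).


A - A = {a - a' : a, a' ∈ A}; |A| = 7.
Bounds: 2|A|-1 ≤ |A - A| ≤ |A|² - |A| + 1, i.e. 13 ≤ |A - A| ≤ 43.
Note: 0 ∈ A - A always (from a - a). The set is symmetric: if d ∈ A - A then -d ∈ A - A.
Enumerate nonzero differences d = a - a' with a > a' (then include -d):
Positive differences: {1, 2, 3, 4, 5, 6, 7, 9, 10, 11, 12, 13, 14, 15, 16}
Full difference set: {0} ∪ (positive diffs) ∪ (negative diffs).
|A - A| = 1 + 2·15 = 31 (matches direct enumeration: 31).

|A - A| = 31


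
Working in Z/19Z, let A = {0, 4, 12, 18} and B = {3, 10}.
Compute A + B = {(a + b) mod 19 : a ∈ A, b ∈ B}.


Work in Z/19Z: reduce every sum a + b modulo 19.
Enumerate all 8 pairs:
a = 0: 0+3=3, 0+10=10
a = 4: 4+3=7, 4+10=14
a = 12: 12+3=15, 12+10=3
a = 18: 18+3=2, 18+10=9
Distinct residues collected: {2, 3, 7, 9, 10, 14, 15}
|A + B| = 7 (out of 19 total residues).

A + B = {2, 3, 7, 9, 10, 14, 15}


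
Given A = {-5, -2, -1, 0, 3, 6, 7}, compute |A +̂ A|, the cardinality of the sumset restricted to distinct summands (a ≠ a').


Restricted sumset: A +̂ A = {a + a' : a ∈ A, a' ∈ A, a ≠ a'}.
Equivalently, take A + A and drop any sum 2a that is achievable ONLY as a + a for a ∈ A (i.e. sums representable only with equal summands).
Enumerate pairs (a, a') with a < a' (symmetric, so each unordered pair gives one sum; this covers all a ≠ a'):
  -5 + -2 = -7
  -5 + -1 = -6
  -5 + 0 = -5
  -5 + 3 = -2
  -5 + 6 = 1
  -5 + 7 = 2
  -2 + -1 = -3
  -2 + 0 = -2
  -2 + 3 = 1
  -2 + 6 = 4
  -2 + 7 = 5
  -1 + 0 = -1
  -1 + 3 = 2
  -1 + 6 = 5
  -1 + 7 = 6
  0 + 3 = 3
  0 + 6 = 6
  0 + 7 = 7
  3 + 6 = 9
  3 + 7 = 10
  6 + 7 = 13
Collected distinct sums: {-7, -6, -5, -3, -2, -1, 1, 2, 3, 4, 5, 6, 7, 9, 10, 13}
|A +̂ A| = 16
(Reference bound: |A +̂ A| ≥ 2|A| - 3 for |A| ≥ 2, with |A| = 7 giving ≥ 11.)

|A +̂ A| = 16


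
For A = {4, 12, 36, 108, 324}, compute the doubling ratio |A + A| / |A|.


|A| = 5.
Compute A + A by enumerating all 25 pairs.
A + A = {8, 16, 24, 40, 48, 72, 112, 120, 144, 216, 328, 336, 360, 432, 648}, so |A + A| = 15.
K = |A + A| / |A| = 15/5 = 3/1 ≈ 3.0000.
Reference: AP of size 5 gives K = 9/5 ≈ 1.8000; a fully generic set of size 5 gives K ≈ 3.0000.

|A| = 5, |A + A| = 15, K = 15/5 = 3/1.


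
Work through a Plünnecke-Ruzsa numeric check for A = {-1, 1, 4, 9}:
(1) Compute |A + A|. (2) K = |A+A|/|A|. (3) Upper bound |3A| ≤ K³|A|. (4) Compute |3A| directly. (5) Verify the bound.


|A| = 4.
Step 1: Compute A + A by enumerating all 16 pairs.
A + A = {-2, 0, 2, 3, 5, 8, 10, 13, 18}, so |A + A| = 9.
Step 2: Doubling constant K = |A + A|/|A| = 9/4 = 9/4 ≈ 2.2500.
Step 3: Plünnecke-Ruzsa gives |3A| ≤ K³·|A| = (2.2500)³ · 4 ≈ 45.5625.
Step 4: Compute 3A = A + A + A directly by enumerating all triples (a,b,c) ∈ A³; |3A| = 16.
Step 5: Check 16 ≤ 45.5625? Yes ✓.

K = 9/4, Plünnecke-Ruzsa bound K³|A| ≈ 45.5625, |3A| = 16, inequality holds.


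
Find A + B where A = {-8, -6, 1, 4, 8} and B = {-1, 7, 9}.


A + B = {a + b : a ∈ A, b ∈ B}.
Enumerate all |A|·|B| = 5·3 = 15 pairs (a, b) and collect distinct sums.
a = -8: -8+-1=-9, -8+7=-1, -8+9=1
a = -6: -6+-1=-7, -6+7=1, -6+9=3
a = 1: 1+-1=0, 1+7=8, 1+9=10
a = 4: 4+-1=3, 4+7=11, 4+9=13
a = 8: 8+-1=7, 8+7=15, 8+9=17
Collecting distinct sums: A + B = {-9, -7, -1, 0, 1, 3, 7, 8, 10, 11, 13, 15, 17}
|A + B| = 13

A + B = {-9, -7, -1, 0, 1, 3, 7, 8, 10, 11, 13, 15, 17}


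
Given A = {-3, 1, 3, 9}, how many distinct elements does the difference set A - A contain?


A - A = {a - a' : a, a' ∈ A}; |A| = 4.
Bounds: 2|A|-1 ≤ |A - A| ≤ |A|² - |A| + 1, i.e. 7 ≤ |A - A| ≤ 13.
Note: 0 ∈ A - A always (from a - a). The set is symmetric: if d ∈ A - A then -d ∈ A - A.
Enumerate nonzero differences d = a - a' with a > a' (then include -d):
Positive differences: {2, 4, 6, 8, 12}
Full difference set: {0} ∪ (positive diffs) ∪ (negative diffs).
|A - A| = 1 + 2·5 = 11 (matches direct enumeration: 11).

|A - A| = 11


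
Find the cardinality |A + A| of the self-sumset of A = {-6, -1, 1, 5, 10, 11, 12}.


A + A = {a + a' : a, a' ∈ A}; |A| = 7.
General bounds: 2|A| - 1 ≤ |A + A| ≤ |A|(|A|+1)/2, i.e. 13 ≤ |A + A| ≤ 28.
Lower bound 2|A|-1 is attained iff A is an arithmetic progression.
Enumerate sums a + a' for a ≤ a' (symmetric, so this suffices):
a = -6: -6+-6=-12, -6+-1=-7, -6+1=-5, -6+5=-1, -6+10=4, -6+11=5, -6+12=6
a = -1: -1+-1=-2, -1+1=0, -1+5=4, -1+10=9, -1+11=10, -1+12=11
a = 1: 1+1=2, 1+5=6, 1+10=11, 1+11=12, 1+12=13
a = 5: 5+5=10, 5+10=15, 5+11=16, 5+12=17
a = 10: 10+10=20, 10+11=21, 10+12=22
a = 11: 11+11=22, 11+12=23
a = 12: 12+12=24
Distinct sums: {-12, -7, -5, -2, -1, 0, 2, 4, 5, 6, 9, 10, 11, 12, 13, 15, 16, 17, 20, 21, 22, 23, 24}
|A + A| = 23

|A + A| = 23


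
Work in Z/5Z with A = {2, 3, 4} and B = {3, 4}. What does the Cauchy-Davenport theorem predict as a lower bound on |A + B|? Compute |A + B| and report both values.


Cauchy-Davenport: |A + B| ≥ min(p, |A| + |B| - 1) for A, B nonempty in Z/pZ.
|A| = 3, |B| = 2, p = 5.
CD lower bound = min(5, 3 + 2 - 1) = min(5, 4) = 4.
Compute A + B mod 5 directly:
a = 2: 2+3=0, 2+4=1
a = 3: 3+3=1, 3+4=2
a = 4: 4+3=2, 4+4=3
A + B = {0, 1, 2, 3}, so |A + B| = 4.
Verify: 4 ≥ 4? Yes ✓.

CD lower bound = 4, actual |A + B| = 4.


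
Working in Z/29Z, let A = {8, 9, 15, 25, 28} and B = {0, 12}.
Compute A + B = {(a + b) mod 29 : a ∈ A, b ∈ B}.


Work in Z/29Z: reduce every sum a + b modulo 29.
Enumerate all 10 pairs:
a = 8: 8+0=8, 8+12=20
a = 9: 9+0=9, 9+12=21
a = 15: 15+0=15, 15+12=27
a = 25: 25+0=25, 25+12=8
a = 28: 28+0=28, 28+12=11
Distinct residues collected: {8, 9, 11, 15, 20, 21, 25, 27, 28}
|A + B| = 9 (out of 29 total residues).

A + B = {8, 9, 11, 15, 20, 21, 25, 27, 28}


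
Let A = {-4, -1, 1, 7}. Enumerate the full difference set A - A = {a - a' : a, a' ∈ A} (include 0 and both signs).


A - A = {a - a' : a, a' ∈ A}.
Compute a - a' for each ordered pair (a, a'):
a = -4: -4--4=0, -4--1=-3, -4-1=-5, -4-7=-11
a = -1: -1--4=3, -1--1=0, -1-1=-2, -1-7=-8
a = 1: 1--4=5, 1--1=2, 1-1=0, 1-7=-6
a = 7: 7--4=11, 7--1=8, 7-1=6, 7-7=0
Collecting distinct values (and noting 0 appears from a-a):
A - A = {-11, -8, -6, -5, -3, -2, 0, 2, 3, 5, 6, 8, 11}
|A - A| = 13

A - A = {-11, -8, -6, -5, -3, -2, 0, 2, 3, 5, 6, 8, 11}


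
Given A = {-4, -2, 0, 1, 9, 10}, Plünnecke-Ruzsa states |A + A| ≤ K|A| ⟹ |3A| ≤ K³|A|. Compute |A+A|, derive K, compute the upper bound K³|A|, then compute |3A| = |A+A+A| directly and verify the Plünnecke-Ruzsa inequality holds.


|A| = 6.
Step 1: Compute A + A by enumerating all 36 pairs.
A + A = {-8, -6, -4, -3, -2, -1, 0, 1, 2, 5, 6, 7, 8, 9, 10, 11, 18, 19, 20}, so |A + A| = 19.
Step 2: Doubling constant K = |A + A|/|A| = 19/6 = 19/6 ≈ 3.1667.
Step 3: Plünnecke-Ruzsa gives |3A| ≤ K³·|A| = (3.1667)³ · 6 ≈ 190.5278.
Step 4: Compute 3A = A + A + A directly by enumerating all triples (a,b,c) ∈ A³; |3A| = 35.
Step 5: Check 35 ≤ 190.5278? Yes ✓.

K = 19/6, Plünnecke-Ruzsa bound K³|A| ≈ 190.5278, |3A| = 35, inequality holds.


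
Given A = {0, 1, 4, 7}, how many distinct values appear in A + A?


A + A = {a + a' : a, a' ∈ A}; |A| = 4.
General bounds: 2|A| - 1 ≤ |A + A| ≤ |A|(|A|+1)/2, i.e. 7 ≤ |A + A| ≤ 10.
Lower bound 2|A|-1 is attained iff A is an arithmetic progression.
Enumerate sums a + a' for a ≤ a' (symmetric, so this suffices):
a = 0: 0+0=0, 0+1=1, 0+4=4, 0+7=7
a = 1: 1+1=2, 1+4=5, 1+7=8
a = 4: 4+4=8, 4+7=11
a = 7: 7+7=14
Distinct sums: {0, 1, 2, 4, 5, 7, 8, 11, 14}
|A + A| = 9

|A + A| = 9


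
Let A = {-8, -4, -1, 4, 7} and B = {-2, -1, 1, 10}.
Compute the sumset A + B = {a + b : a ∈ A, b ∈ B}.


A + B = {a + b : a ∈ A, b ∈ B}.
Enumerate all |A|·|B| = 5·4 = 20 pairs (a, b) and collect distinct sums.
a = -8: -8+-2=-10, -8+-1=-9, -8+1=-7, -8+10=2
a = -4: -4+-2=-6, -4+-1=-5, -4+1=-3, -4+10=6
a = -1: -1+-2=-3, -1+-1=-2, -1+1=0, -1+10=9
a = 4: 4+-2=2, 4+-1=3, 4+1=5, 4+10=14
a = 7: 7+-2=5, 7+-1=6, 7+1=8, 7+10=17
Collecting distinct sums: A + B = {-10, -9, -7, -6, -5, -3, -2, 0, 2, 3, 5, 6, 8, 9, 14, 17}
|A + B| = 16

A + B = {-10, -9, -7, -6, -5, -3, -2, 0, 2, 3, 5, 6, 8, 9, 14, 17}


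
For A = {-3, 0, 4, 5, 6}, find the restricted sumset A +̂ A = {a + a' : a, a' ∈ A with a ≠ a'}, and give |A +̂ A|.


Restricted sumset: A +̂ A = {a + a' : a ∈ A, a' ∈ A, a ≠ a'}.
Equivalently, take A + A and drop any sum 2a that is achievable ONLY as a + a for a ∈ A (i.e. sums representable only with equal summands).
Enumerate pairs (a, a') with a < a' (symmetric, so each unordered pair gives one sum; this covers all a ≠ a'):
  -3 + 0 = -3
  -3 + 4 = 1
  -3 + 5 = 2
  -3 + 6 = 3
  0 + 4 = 4
  0 + 5 = 5
  0 + 6 = 6
  4 + 5 = 9
  4 + 6 = 10
  5 + 6 = 11
Collected distinct sums: {-3, 1, 2, 3, 4, 5, 6, 9, 10, 11}
|A +̂ A| = 10
(Reference bound: |A +̂ A| ≥ 2|A| - 3 for |A| ≥ 2, with |A| = 5 giving ≥ 7.)

|A +̂ A| = 10


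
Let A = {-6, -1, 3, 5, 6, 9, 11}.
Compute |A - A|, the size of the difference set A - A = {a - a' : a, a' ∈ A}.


A - A = {a - a' : a, a' ∈ A}; |A| = 7.
Bounds: 2|A|-1 ≤ |A - A| ≤ |A|² - |A| + 1, i.e. 13 ≤ |A - A| ≤ 43.
Note: 0 ∈ A - A always (from a - a). The set is symmetric: if d ∈ A - A then -d ∈ A - A.
Enumerate nonzero differences d = a - a' with a > a' (then include -d):
Positive differences: {1, 2, 3, 4, 5, 6, 7, 8, 9, 10, 11, 12, 15, 17}
Full difference set: {0} ∪ (positive diffs) ∪ (negative diffs).
|A - A| = 1 + 2·14 = 29 (matches direct enumeration: 29).

|A - A| = 29


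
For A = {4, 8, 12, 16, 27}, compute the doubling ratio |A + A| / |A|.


|A| = 5.
Compute A + A by enumerating all 25 pairs.
A + A = {8, 12, 16, 20, 24, 28, 31, 32, 35, 39, 43, 54}, so |A + A| = 12.
K = |A + A| / |A| = 12/5 (already in lowest terms) ≈ 2.4000.
Reference: AP of size 5 gives K = 9/5 ≈ 1.8000; a fully generic set of size 5 gives K ≈ 3.0000.

|A| = 5, |A + A| = 12, K = 12/5.


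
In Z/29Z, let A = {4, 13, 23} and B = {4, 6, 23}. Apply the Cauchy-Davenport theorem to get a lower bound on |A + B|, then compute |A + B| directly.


Cauchy-Davenport: |A + B| ≥ min(p, |A| + |B| - 1) for A, B nonempty in Z/pZ.
|A| = 3, |B| = 3, p = 29.
CD lower bound = min(29, 3 + 3 - 1) = min(29, 5) = 5.
Compute A + B mod 29 directly:
a = 4: 4+4=8, 4+6=10, 4+23=27
a = 13: 13+4=17, 13+6=19, 13+23=7
a = 23: 23+4=27, 23+6=0, 23+23=17
A + B = {0, 7, 8, 10, 17, 19, 27}, so |A + B| = 7.
Verify: 7 ≥ 5? Yes ✓.

CD lower bound = 5, actual |A + B| = 7.


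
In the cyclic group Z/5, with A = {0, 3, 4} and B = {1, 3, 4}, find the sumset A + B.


Work in Z/5Z: reduce every sum a + b modulo 5.
Enumerate all 9 pairs:
a = 0: 0+1=1, 0+3=3, 0+4=4
a = 3: 3+1=4, 3+3=1, 3+4=2
a = 4: 4+1=0, 4+3=2, 4+4=3
Distinct residues collected: {0, 1, 2, 3, 4}
|A + B| = 5 (out of 5 total residues).

A + B = {0, 1, 2, 3, 4}


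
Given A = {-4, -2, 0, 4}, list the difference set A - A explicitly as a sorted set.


A - A = {a - a' : a, a' ∈ A}.
Compute a - a' for each ordered pair (a, a'):
a = -4: -4--4=0, -4--2=-2, -4-0=-4, -4-4=-8
a = -2: -2--4=2, -2--2=0, -2-0=-2, -2-4=-6
a = 0: 0--4=4, 0--2=2, 0-0=0, 0-4=-4
a = 4: 4--4=8, 4--2=6, 4-0=4, 4-4=0
Collecting distinct values (and noting 0 appears from a-a):
A - A = {-8, -6, -4, -2, 0, 2, 4, 6, 8}
|A - A| = 9

A - A = {-8, -6, -4, -2, 0, 2, 4, 6, 8}


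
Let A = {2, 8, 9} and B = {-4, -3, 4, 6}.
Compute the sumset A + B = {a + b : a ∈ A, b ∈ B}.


A + B = {a + b : a ∈ A, b ∈ B}.
Enumerate all |A|·|B| = 3·4 = 12 pairs (a, b) and collect distinct sums.
a = 2: 2+-4=-2, 2+-3=-1, 2+4=6, 2+6=8
a = 8: 8+-4=4, 8+-3=5, 8+4=12, 8+6=14
a = 9: 9+-4=5, 9+-3=6, 9+4=13, 9+6=15
Collecting distinct sums: A + B = {-2, -1, 4, 5, 6, 8, 12, 13, 14, 15}
|A + B| = 10

A + B = {-2, -1, 4, 5, 6, 8, 12, 13, 14, 15}


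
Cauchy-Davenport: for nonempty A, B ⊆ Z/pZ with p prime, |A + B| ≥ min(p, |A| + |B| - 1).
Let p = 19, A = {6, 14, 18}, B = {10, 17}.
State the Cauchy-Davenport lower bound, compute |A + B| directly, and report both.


Cauchy-Davenport: |A + B| ≥ min(p, |A| + |B| - 1) for A, B nonempty in Z/pZ.
|A| = 3, |B| = 2, p = 19.
CD lower bound = min(19, 3 + 2 - 1) = min(19, 4) = 4.
Compute A + B mod 19 directly:
a = 6: 6+10=16, 6+17=4
a = 14: 14+10=5, 14+17=12
a = 18: 18+10=9, 18+17=16
A + B = {4, 5, 9, 12, 16}, so |A + B| = 5.
Verify: 5 ≥ 4? Yes ✓.

CD lower bound = 4, actual |A + B| = 5.


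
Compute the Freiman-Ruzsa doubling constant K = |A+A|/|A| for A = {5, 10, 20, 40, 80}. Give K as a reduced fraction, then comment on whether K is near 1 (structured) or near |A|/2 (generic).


|A| = 5.
Compute A + A by enumerating all 25 pairs.
A + A = {10, 15, 20, 25, 30, 40, 45, 50, 60, 80, 85, 90, 100, 120, 160}, so |A + A| = 15.
K = |A + A| / |A| = 15/5 = 3/1 ≈ 3.0000.
Reference: AP of size 5 gives K = 9/5 ≈ 1.8000; a fully generic set of size 5 gives K ≈ 3.0000.

|A| = 5, |A + A| = 15, K = 15/5 = 3/1.


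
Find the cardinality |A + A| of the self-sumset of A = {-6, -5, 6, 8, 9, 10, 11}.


A + A = {a + a' : a, a' ∈ A}; |A| = 7.
General bounds: 2|A| - 1 ≤ |A + A| ≤ |A|(|A|+1)/2, i.e. 13 ≤ |A + A| ≤ 28.
Lower bound 2|A|-1 is attained iff A is an arithmetic progression.
Enumerate sums a + a' for a ≤ a' (symmetric, so this suffices):
a = -6: -6+-6=-12, -6+-5=-11, -6+6=0, -6+8=2, -6+9=3, -6+10=4, -6+11=5
a = -5: -5+-5=-10, -5+6=1, -5+8=3, -5+9=4, -5+10=5, -5+11=6
a = 6: 6+6=12, 6+8=14, 6+9=15, 6+10=16, 6+11=17
a = 8: 8+8=16, 8+9=17, 8+10=18, 8+11=19
a = 9: 9+9=18, 9+10=19, 9+11=20
a = 10: 10+10=20, 10+11=21
a = 11: 11+11=22
Distinct sums: {-12, -11, -10, 0, 1, 2, 3, 4, 5, 6, 12, 14, 15, 16, 17, 18, 19, 20, 21, 22}
|A + A| = 20

|A + A| = 20


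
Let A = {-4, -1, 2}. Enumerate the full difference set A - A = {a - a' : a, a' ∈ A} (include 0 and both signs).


A - A = {a - a' : a, a' ∈ A}.
Compute a - a' for each ordered pair (a, a'):
a = -4: -4--4=0, -4--1=-3, -4-2=-6
a = -1: -1--4=3, -1--1=0, -1-2=-3
a = 2: 2--4=6, 2--1=3, 2-2=0
Collecting distinct values (and noting 0 appears from a-a):
A - A = {-6, -3, 0, 3, 6}
|A - A| = 5

A - A = {-6, -3, 0, 3, 6}


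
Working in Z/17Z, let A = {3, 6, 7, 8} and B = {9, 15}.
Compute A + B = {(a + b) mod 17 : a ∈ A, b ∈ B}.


Work in Z/17Z: reduce every sum a + b modulo 17.
Enumerate all 8 pairs:
a = 3: 3+9=12, 3+15=1
a = 6: 6+9=15, 6+15=4
a = 7: 7+9=16, 7+15=5
a = 8: 8+9=0, 8+15=6
Distinct residues collected: {0, 1, 4, 5, 6, 12, 15, 16}
|A + B| = 8 (out of 17 total residues).

A + B = {0, 1, 4, 5, 6, 12, 15, 16}


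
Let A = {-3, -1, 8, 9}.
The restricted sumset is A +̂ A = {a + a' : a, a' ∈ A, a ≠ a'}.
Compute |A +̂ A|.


Restricted sumset: A +̂ A = {a + a' : a ∈ A, a' ∈ A, a ≠ a'}.
Equivalently, take A + A and drop any sum 2a that is achievable ONLY as a + a for a ∈ A (i.e. sums representable only with equal summands).
Enumerate pairs (a, a') with a < a' (symmetric, so each unordered pair gives one sum; this covers all a ≠ a'):
  -3 + -1 = -4
  -3 + 8 = 5
  -3 + 9 = 6
  -1 + 8 = 7
  -1 + 9 = 8
  8 + 9 = 17
Collected distinct sums: {-4, 5, 6, 7, 8, 17}
|A +̂ A| = 6
(Reference bound: |A +̂ A| ≥ 2|A| - 3 for |A| ≥ 2, with |A| = 4 giving ≥ 5.)

|A +̂ A| = 6


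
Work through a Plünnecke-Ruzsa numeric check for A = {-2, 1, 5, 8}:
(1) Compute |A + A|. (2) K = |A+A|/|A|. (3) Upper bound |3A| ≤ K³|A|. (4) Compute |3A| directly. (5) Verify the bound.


|A| = 4.
Step 1: Compute A + A by enumerating all 16 pairs.
A + A = {-4, -1, 2, 3, 6, 9, 10, 13, 16}, so |A + A| = 9.
Step 2: Doubling constant K = |A + A|/|A| = 9/4 = 9/4 ≈ 2.2500.
Step 3: Plünnecke-Ruzsa gives |3A| ≤ K³·|A| = (2.2500)³ · 4 ≈ 45.5625.
Step 4: Compute 3A = A + A + A directly by enumerating all triples (a,b,c) ∈ A³; |3A| = 16.
Step 5: Check 16 ≤ 45.5625? Yes ✓.

K = 9/4, Plünnecke-Ruzsa bound K³|A| ≈ 45.5625, |3A| = 16, inequality holds.


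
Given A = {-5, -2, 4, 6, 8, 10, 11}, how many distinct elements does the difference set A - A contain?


A - A = {a - a' : a, a' ∈ A}; |A| = 7.
Bounds: 2|A|-1 ≤ |A - A| ≤ |A|² - |A| + 1, i.e. 13 ≤ |A - A| ≤ 43.
Note: 0 ∈ A - A always (from a - a). The set is symmetric: if d ∈ A - A then -d ∈ A - A.
Enumerate nonzero differences d = a - a' with a > a' (then include -d):
Positive differences: {1, 2, 3, 4, 5, 6, 7, 8, 9, 10, 11, 12, 13, 15, 16}
Full difference set: {0} ∪ (positive diffs) ∪ (negative diffs).
|A - A| = 1 + 2·15 = 31 (matches direct enumeration: 31).

|A - A| = 31


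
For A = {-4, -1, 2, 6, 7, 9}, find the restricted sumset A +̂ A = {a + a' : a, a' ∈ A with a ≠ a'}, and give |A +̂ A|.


Restricted sumset: A +̂ A = {a + a' : a ∈ A, a' ∈ A, a ≠ a'}.
Equivalently, take A + A and drop any sum 2a that is achievable ONLY as a + a for a ∈ A (i.e. sums representable only with equal summands).
Enumerate pairs (a, a') with a < a' (symmetric, so each unordered pair gives one sum; this covers all a ≠ a'):
  -4 + -1 = -5
  -4 + 2 = -2
  -4 + 6 = 2
  -4 + 7 = 3
  -4 + 9 = 5
  -1 + 2 = 1
  -1 + 6 = 5
  -1 + 7 = 6
  -1 + 9 = 8
  2 + 6 = 8
  2 + 7 = 9
  2 + 9 = 11
  6 + 7 = 13
  6 + 9 = 15
  7 + 9 = 16
Collected distinct sums: {-5, -2, 1, 2, 3, 5, 6, 8, 9, 11, 13, 15, 16}
|A +̂ A| = 13
(Reference bound: |A +̂ A| ≥ 2|A| - 3 for |A| ≥ 2, with |A| = 6 giving ≥ 9.)

|A +̂ A| = 13


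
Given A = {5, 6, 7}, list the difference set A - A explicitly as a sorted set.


A - A = {a - a' : a, a' ∈ A}.
Compute a - a' for each ordered pair (a, a'):
a = 5: 5-5=0, 5-6=-1, 5-7=-2
a = 6: 6-5=1, 6-6=0, 6-7=-1
a = 7: 7-5=2, 7-6=1, 7-7=0
Collecting distinct values (and noting 0 appears from a-a):
A - A = {-2, -1, 0, 1, 2}
|A - A| = 5

A - A = {-2, -1, 0, 1, 2}


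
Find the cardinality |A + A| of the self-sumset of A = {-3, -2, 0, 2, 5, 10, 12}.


A + A = {a + a' : a, a' ∈ A}; |A| = 7.
General bounds: 2|A| - 1 ≤ |A + A| ≤ |A|(|A|+1)/2, i.e. 13 ≤ |A + A| ≤ 28.
Lower bound 2|A|-1 is attained iff A is an arithmetic progression.
Enumerate sums a + a' for a ≤ a' (symmetric, so this suffices):
a = -3: -3+-3=-6, -3+-2=-5, -3+0=-3, -3+2=-1, -3+5=2, -3+10=7, -3+12=9
a = -2: -2+-2=-4, -2+0=-2, -2+2=0, -2+5=3, -2+10=8, -2+12=10
a = 0: 0+0=0, 0+2=2, 0+5=5, 0+10=10, 0+12=12
a = 2: 2+2=4, 2+5=7, 2+10=12, 2+12=14
a = 5: 5+5=10, 5+10=15, 5+12=17
a = 10: 10+10=20, 10+12=22
a = 12: 12+12=24
Distinct sums: {-6, -5, -4, -3, -2, -1, 0, 2, 3, 4, 5, 7, 8, 9, 10, 12, 14, 15, 17, 20, 22, 24}
|A + A| = 22

|A + A| = 22


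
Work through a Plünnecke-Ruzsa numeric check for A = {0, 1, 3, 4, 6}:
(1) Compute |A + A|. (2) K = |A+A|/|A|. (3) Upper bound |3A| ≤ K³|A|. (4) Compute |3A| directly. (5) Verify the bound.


|A| = 5.
Step 1: Compute A + A by enumerating all 25 pairs.
A + A = {0, 1, 2, 3, 4, 5, 6, 7, 8, 9, 10, 12}, so |A + A| = 12.
Step 2: Doubling constant K = |A + A|/|A| = 12/5 = 12/5 ≈ 2.4000.
Step 3: Plünnecke-Ruzsa gives |3A| ≤ K³·|A| = (2.4000)³ · 5 ≈ 69.1200.
Step 4: Compute 3A = A + A + A directly by enumerating all triples (a,b,c) ∈ A³; |3A| = 18.
Step 5: Check 18 ≤ 69.1200? Yes ✓.

K = 12/5, Plünnecke-Ruzsa bound K³|A| ≈ 69.1200, |3A| = 18, inequality holds.


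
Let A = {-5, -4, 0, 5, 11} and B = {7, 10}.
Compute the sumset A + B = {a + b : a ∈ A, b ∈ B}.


A + B = {a + b : a ∈ A, b ∈ B}.
Enumerate all |A|·|B| = 5·2 = 10 pairs (a, b) and collect distinct sums.
a = -5: -5+7=2, -5+10=5
a = -4: -4+7=3, -4+10=6
a = 0: 0+7=7, 0+10=10
a = 5: 5+7=12, 5+10=15
a = 11: 11+7=18, 11+10=21
Collecting distinct sums: A + B = {2, 3, 5, 6, 7, 10, 12, 15, 18, 21}
|A + B| = 10

A + B = {2, 3, 5, 6, 7, 10, 12, 15, 18, 21}


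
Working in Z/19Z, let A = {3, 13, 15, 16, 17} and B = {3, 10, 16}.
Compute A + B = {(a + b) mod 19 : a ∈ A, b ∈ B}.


Work in Z/19Z: reduce every sum a + b modulo 19.
Enumerate all 15 pairs:
a = 3: 3+3=6, 3+10=13, 3+16=0
a = 13: 13+3=16, 13+10=4, 13+16=10
a = 15: 15+3=18, 15+10=6, 15+16=12
a = 16: 16+3=0, 16+10=7, 16+16=13
a = 17: 17+3=1, 17+10=8, 17+16=14
Distinct residues collected: {0, 1, 4, 6, 7, 8, 10, 12, 13, 14, 16, 18}
|A + B| = 12 (out of 19 total residues).

A + B = {0, 1, 4, 6, 7, 8, 10, 12, 13, 14, 16, 18}


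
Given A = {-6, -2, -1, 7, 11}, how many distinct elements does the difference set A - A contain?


A - A = {a - a' : a, a' ∈ A}; |A| = 5.
Bounds: 2|A|-1 ≤ |A - A| ≤ |A|² - |A| + 1, i.e. 9 ≤ |A - A| ≤ 21.
Note: 0 ∈ A - A always (from a - a). The set is symmetric: if d ∈ A - A then -d ∈ A - A.
Enumerate nonzero differences d = a - a' with a > a' (then include -d):
Positive differences: {1, 4, 5, 8, 9, 12, 13, 17}
Full difference set: {0} ∪ (positive diffs) ∪ (negative diffs).
|A - A| = 1 + 2·8 = 17 (matches direct enumeration: 17).

|A - A| = 17


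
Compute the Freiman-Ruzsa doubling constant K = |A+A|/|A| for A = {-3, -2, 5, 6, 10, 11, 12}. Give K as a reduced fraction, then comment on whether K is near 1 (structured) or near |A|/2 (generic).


|A| = 7.
Compute A + A by enumerating all 49 pairs.
A + A = {-6, -5, -4, 2, 3, 4, 7, 8, 9, 10, 11, 12, 15, 16, 17, 18, 20, 21, 22, 23, 24}, so |A + A| = 21.
K = |A + A| / |A| = 21/7 = 3/1 ≈ 3.0000.
Reference: AP of size 7 gives K = 13/7 ≈ 1.8571; a fully generic set of size 7 gives K ≈ 4.0000.

|A| = 7, |A + A| = 21, K = 21/7 = 3/1.


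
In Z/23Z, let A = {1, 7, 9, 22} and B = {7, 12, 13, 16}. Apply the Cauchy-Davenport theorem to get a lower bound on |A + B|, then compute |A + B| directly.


Cauchy-Davenport: |A + B| ≥ min(p, |A| + |B| - 1) for A, B nonempty in Z/pZ.
|A| = 4, |B| = 4, p = 23.
CD lower bound = min(23, 4 + 4 - 1) = min(23, 7) = 7.
Compute A + B mod 23 directly:
a = 1: 1+7=8, 1+12=13, 1+13=14, 1+16=17
a = 7: 7+7=14, 7+12=19, 7+13=20, 7+16=0
a = 9: 9+7=16, 9+12=21, 9+13=22, 9+16=2
a = 22: 22+7=6, 22+12=11, 22+13=12, 22+16=15
A + B = {0, 2, 6, 8, 11, 12, 13, 14, 15, 16, 17, 19, 20, 21, 22}, so |A + B| = 15.
Verify: 15 ≥ 7? Yes ✓.

CD lower bound = 7, actual |A + B| = 15.


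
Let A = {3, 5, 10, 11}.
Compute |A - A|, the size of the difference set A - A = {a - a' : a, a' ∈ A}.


A - A = {a - a' : a, a' ∈ A}; |A| = 4.
Bounds: 2|A|-1 ≤ |A - A| ≤ |A|² - |A| + 1, i.e. 7 ≤ |A - A| ≤ 13.
Note: 0 ∈ A - A always (from a - a). The set is symmetric: if d ∈ A - A then -d ∈ A - A.
Enumerate nonzero differences d = a - a' with a > a' (then include -d):
Positive differences: {1, 2, 5, 6, 7, 8}
Full difference set: {0} ∪ (positive diffs) ∪ (negative diffs).
|A - A| = 1 + 2·6 = 13 (matches direct enumeration: 13).

|A - A| = 13


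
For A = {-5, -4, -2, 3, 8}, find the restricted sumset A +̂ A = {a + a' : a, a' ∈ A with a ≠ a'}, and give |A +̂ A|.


Restricted sumset: A +̂ A = {a + a' : a ∈ A, a' ∈ A, a ≠ a'}.
Equivalently, take A + A and drop any sum 2a that is achievable ONLY as a + a for a ∈ A (i.e. sums representable only with equal summands).
Enumerate pairs (a, a') with a < a' (symmetric, so each unordered pair gives one sum; this covers all a ≠ a'):
  -5 + -4 = -9
  -5 + -2 = -7
  -5 + 3 = -2
  -5 + 8 = 3
  -4 + -2 = -6
  -4 + 3 = -1
  -4 + 8 = 4
  -2 + 3 = 1
  -2 + 8 = 6
  3 + 8 = 11
Collected distinct sums: {-9, -7, -6, -2, -1, 1, 3, 4, 6, 11}
|A +̂ A| = 10
(Reference bound: |A +̂ A| ≥ 2|A| - 3 for |A| ≥ 2, with |A| = 5 giving ≥ 7.)

|A +̂ A| = 10


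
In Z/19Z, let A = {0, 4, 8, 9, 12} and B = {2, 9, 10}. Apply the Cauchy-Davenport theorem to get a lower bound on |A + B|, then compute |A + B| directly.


Cauchy-Davenport: |A + B| ≥ min(p, |A| + |B| - 1) for A, B nonempty in Z/pZ.
|A| = 5, |B| = 3, p = 19.
CD lower bound = min(19, 5 + 3 - 1) = min(19, 7) = 7.
Compute A + B mod 19 directly:
a = 0: 0+2=2, 0+9=9, 0+10=10
a = 4: 4+2=6, 4+9=13, 4+10=14
a = 8: 8+2=10, 8+9=17, 8+10=18
a = 9: 9+2=11, 9+9=18, 9+10=0
a = 12: 12+2=14, 12+9=2, 12+10=3
A + B = {0, 2, 3, 6, 9, 10, 11, 13, 14, 17, 18}, so |A + B| = 11.
Verify: 11 ≥ 7? Yes ✓.

CD lower bound = 7, actual |A + B| = 11.


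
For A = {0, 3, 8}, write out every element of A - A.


A - A = {a - a' : a, a' ∈ A}.
Compute a - a' for each ordered pair (a, a'):
a = 0: 0-0=0, 0-3=-3, 0-8=-8
a = 3: 3-0=3, 3-3=0, 3-8=-5
a = 8: 8-0=8, 8-3=5, 8-8=0
Collecting distinct values (and noting 0 appears from a-a):
A - A = {-8, -5, -3, 0, 3, 5, 8}
|A - A| = 7

A - A = {-8, -5, -3, 0, 3, 5, 8}


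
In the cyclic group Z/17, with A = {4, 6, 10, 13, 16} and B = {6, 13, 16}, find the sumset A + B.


Work in Z/17Z: reduce every sum a + b modulo 17.
Enumerate all 15 pairs:
a = 4: 4+6=10, 4+13=0, 4+16=3
a = 6: 6+6=12, 6+13=2, 6+16=5
a = 10: 10+6=16, 10+13=6, 10+16=9
a = 13: 13+6=2, 13+13=9, 13+16=12
a = 16: 16+6=5, 16+13=12, 16+16=15
Distinct residues collected: {0, 2, 3, 5, 6, 9, 10, 12, 15, 16}
|A + B| = 10 (out of 17 total residues).

A + B = {0, 2, 3, 5, 6, 9, 10, 12, 15, 16}


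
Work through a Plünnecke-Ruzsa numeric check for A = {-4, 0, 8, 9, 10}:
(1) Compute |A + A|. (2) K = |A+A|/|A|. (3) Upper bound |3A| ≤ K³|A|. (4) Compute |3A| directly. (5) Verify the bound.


|A| = 5.
Step 1: Compute A + A by enumerating all 25 pairs.
A + A = {-8, -4, 0, 4, 5, 6, 8, 9, 10, 16, 17, 18, 19, 20}, so |A + A| = 14.
Step 2: Doubling constant K = |A + A|/|A| = 14/5 = 14/5 ≈ 2.8000.
Step 3: Plünnecke-Ruzsa gives |3A| ≤ K³·|A| = (2.8000)³ · 5 ≈ 109.7600.
Step 4: Compute 3A = A + A + A directly by enumerating all triples (a,b,c) ∈ A³; |3A| = 28.
Step 5: Check 28 ≤ 109.7600? Yes ✓.

K = 14/5, Plünnecke-Ruzsa bound K³|A| ≈ 109.7600, |3A| = 28, inequality holds.


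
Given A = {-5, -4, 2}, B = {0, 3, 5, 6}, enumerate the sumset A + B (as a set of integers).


A + B = {a + b : a ∈ A, b ∈ B}.
Enumerate all |A|·|B| = 3·4 = 12 pairs (a, b) and collect distinct sums.
a = -5: -5+0=-5, -5+3=-2, -5+5=0, -5+6=1
a = -4: -4+0=-4, -4+3=-1, -4+5=1, -4+6=2
a = 2: 2+0=2, 2+3=5, 2+5=7, 2+6=8
Collecting distinct sums: A + B = {-5, -4, -2, -1, 0, 1, 2, 5, 7, 8}
|A + B| = 10

A + B = {-5, -4, -2, -1, 0, 1, 2, 5, 7, 8}


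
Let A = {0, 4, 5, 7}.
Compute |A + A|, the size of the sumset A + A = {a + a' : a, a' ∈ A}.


A + A = {a + a' : a, a' ∈ A}; |A| = 4.
General bounds: 2|A| - 1 ≤ |A + A| ≤ |A|(|A|+1)/2, i.e. 7 ≤ |A + A| ≤ 10.
Lower bound 2|A|-1 is attained iff A is an arithmetic progression.
Enumerate sums a + a' for a ≤ a' (symmetric, so this suffices):
a = 0: 0+0=0, 0+4=4, 0+5=5, 0+7=7
a = 4: 4+4=8, 4+5=9, 4+7=11
a = 5: 5+5=10, 5+7=12
a = 7: 7+7=14
Distinct sums: {0, 4, 5, 7, 8, 9, 10, 11, 12, 14}
|A + A| = 10

|A + A| = 10


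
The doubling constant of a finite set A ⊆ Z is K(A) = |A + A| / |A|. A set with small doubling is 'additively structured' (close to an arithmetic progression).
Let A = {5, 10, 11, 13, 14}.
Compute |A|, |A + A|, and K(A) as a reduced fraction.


|A| = 5.
Compute A + A by enumerating all 25 pairs.
A + A = {10, 15, 16, 18, 19, 20, 21, 22, 23, 24, 25, 26, 27, 28}, so |A + A| = 14.
K = |A + A| / |A| = 14/5 (already in lowest terms) ≈ 2.8000.
Reference: AP of size 5 gives K = 9/5 ≈ 1.8000; a fully generic set of size 5 gives K ≈ 3.0000.

|A| = 5, |A + A| = 14, K = 14/5.


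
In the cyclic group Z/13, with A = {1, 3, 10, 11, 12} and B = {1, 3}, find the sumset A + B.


Work in Z/13Z: reduce every sum a + b modulo 13.
Enumerate all 10 pairs:
a = 1: 1+1=2, 1+3=4
a = 3: 3+1=4, 3+3=6
a = 10: 10+1=11, 10+3=0
a = 11: 11+1=12, 11+3=1
a = 12: 12+1=0, 12+3=2
Distinct residues collected: {0, 1, 2, 4, 6, 11, 12}
|A + B| = 7 (out of 13 total residues).

A + B = {0, 1, 2, 4, 6, 11, 12}


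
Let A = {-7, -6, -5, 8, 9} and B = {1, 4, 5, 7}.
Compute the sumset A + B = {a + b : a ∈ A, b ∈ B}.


A + B = {a + b : a ∈ A, b ∈ B}.
Enumerate all |A|·|B| = 5·4 = 20 pairs (a, b) and collect distinct sums.
a = -7: -7+1=-6, -7+4=-3, -7+5=-2, -7+7=0
a = -6: -6+1=-5, -6+4=-2, -6+5=-1, -6+7=1
a = -5: -5+1=-4, -5+4=-1, -5+5=0, -5+7=2
a = 8: 8+1=9, 8+4=12, 8+5=13, 8+7=15
a = 9: 9+1=10, 9+4=13, 9+5=14, 9+7=16
Collecting distinct sums: A + B = {-6, -5, -4, -3, -2, -1, 0, 1, 2, 9, 10, 12, 13, 14, 15, 16}
|A + B| = 16

A + B = {-6, -5, -4, -3, -2, -1, 0, 1, 2, 9, 10, 12, 13, 14, 15, 16}


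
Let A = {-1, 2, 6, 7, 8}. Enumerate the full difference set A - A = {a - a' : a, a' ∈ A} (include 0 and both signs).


A - A = {a - a' : a, a' ∈ A}.
Compute a - a' for each ordered pair (a, a'):
a = -1: -1--1=0, -1-2=-3, -1-6=-7, -1-7=-8, -1-8=-9
a = 2: 2--1=3, 2-2=0, 2-6=-4, 2-7=-5, 2-8=-6
a = 6: 6--1=7, 6-2=4, 6-6=0, 6-7=-1, 6-8=-2
a = 7: 7--1=8, 7-2=5, 7-6=1, 7-7=0, 7-8=-1
a = 8: 8--1=9, 8-2=6, 8-6=2, 8-7=1, 8-8=0
Collecting distinct values (and noting 0 appears from a-a):
A - A = {-9, -8, -7, -6, -5, -4, -3, -2, -1, 0, 1, 2, 3, 4, 5, 6, 7, 8, 9}
|A - A| = 19

A - A = {-9, -8, -7, -6, -5, -4, -3, -2, -1, 0, 1, 2, 3, 4, 5, 6, 7, 8, 9}


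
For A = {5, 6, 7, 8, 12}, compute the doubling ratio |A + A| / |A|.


|A| = 5.
Compute A + A by enumerating all 25 pairs.
A + A = {10, 11, 12, 13, 14, 15, 16, 17, 18, 19, 20, 24}, so |A + A| = 12.
K = |A + A| / |A| = 12/5 (already in lowest terms) ≈ 2.4000.
Reference: AP of size 5 gives K = 9/5 ≈ 1.8000; a fully generic set of size 5 gives K ≈ 3.0000.

|A| = 5, |A + A| = 12, K = 12/5.


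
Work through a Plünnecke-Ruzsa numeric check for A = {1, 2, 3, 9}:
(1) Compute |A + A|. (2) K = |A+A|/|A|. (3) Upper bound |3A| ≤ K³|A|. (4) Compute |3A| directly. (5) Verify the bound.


|A| = 4.
Step 1: Compute A + A by enumerating all 16 pairs.
A + A = {2, 3, 4, 5, 6, 10, 11, 12, 18}, so |A + A| = 9.
Step 2: Doubling constant K = |A + A|/|A| = 9/4 = 9/4 ≈ 2.2500.
Step 3: Plünnecke-Ruzsa gives |3A| ≤ K³·|A| = (2.2500)³ · 4 ≈ 45.5625.
Step 4: Compute 3A = A + A + A directly by enumerating all triples (a,b,c) ∈ A³; |3A| = 16.
Step 5: Check 16 ≤ 45.5625? Yes ✓.

K = 9/4, Plünnecke-Ruzsa bound K³|A| ≈ 45.5625, |3A| = 16, inequality holds.


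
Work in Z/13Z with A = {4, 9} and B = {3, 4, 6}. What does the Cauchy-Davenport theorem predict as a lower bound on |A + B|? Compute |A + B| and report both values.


Cauchy-Davenport: |A + B| ≥ min(p, |A| + |B| - 1) for A, B nonempty in Z/pZ.
|A| = 2, |B| = 3, p = 13.
CD lower bound = min(13, 2 + 3 - 1) = min(13, 4) = 4.
Compute A + B mod 13 directly:
a = 4: 4+3=7, 4+4=8, 4+6=10
a = 9: 9+3=12, 9+4=0, 9+6=2
A + B = {0, 2, 7, 8, 10, 12}, so |A + B| = 6.
Verify: 6 ≥ 4? Yes ✓.

CD lower bound = 4, actual |A + B| = 6.


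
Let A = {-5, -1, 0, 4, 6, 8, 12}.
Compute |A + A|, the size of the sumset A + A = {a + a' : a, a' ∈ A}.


A + A = {a + a' : a, a' ∈ A}; |A| = 7.
General bounds: 2|A| - 1 ≤ |A + A| ≤ |A|(|A|+1)/2, i.e. 13 ≤ |A + A| ≤ 28.
Lower bound 2|A|-1 is attained iff A is an arithmetic progression.
Enumerate sums a + a' for a ≤ a' (symmetric, so this suffices):
a = -5: -5+-5=-10, -5+-1=-6, -5+0=-5, -5+4=-1, -5+6=1, -5+8=3, -5+12=7
a = -1: -1+-1=-2, -1+0=-1, -1+4=3, -1+6=5, -1+8=7, -1+12=11
a = 0: 0+0=0, 0+4=4, 0+6=6, 0+8=8, 0+12=12
a = 4: 4+4=8, 4+6=10, 4+8=12, 4+12=16
a = 6: 6+6=12, 6+8=14, 6+12=18
a = 8: 8+8=16, 8+12=20
a = 12: 12+12=24
Distinct sums: {-10, -6, -5, -2, -1, 0, 1, 3, 4, 5, 6, 7, 8, 10, 11, 12, 14, 16, 18, 20, 24}
|A + A| = 21

|A + A| = 21


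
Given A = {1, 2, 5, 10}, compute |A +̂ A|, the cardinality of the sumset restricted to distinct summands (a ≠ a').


Restricted sumset: A +̂ A = {a + a' : a ∈ A, a' ∈ A, a ≠ a'}.
Equivalently, take A + A and drop any sum 2a that is achievable ONLY as a + a for a ∈ A (i.e. sums representable only with equal summands).
Enumerate pairs (a, a') with a < a' (symmetric, so each unordered pair gives one sum; this covers all a ≠ a'):
  1 + 2 = 3
  1 + 5 = 6
  1 + 10 = 11
  2 + 5 = 7
  2 + 10 = 12
  5 + 10 = 15
Collected distinct sums: {3, 6, 7, 11, 12, 15}
|A +̂ A| = 6
(Reference bound: |A +̂ A| ≥ 2|A| - 3 for |A| ≥ 2, with |A| = 4 giving ≥ 5.)

|A +̂ A| = 6


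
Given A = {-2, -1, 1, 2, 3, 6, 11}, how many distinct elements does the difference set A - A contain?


A - A = {a - a' : a, a' ∈ A}; |A| = 7.
Bounds: 2|A|-1 ≤ |A - A| ≤ |A|² - |A| + 1, i.e. 13 ≤ |A - A| ≤ 43.
Note: 0 ∈ A - A always (from a - a). The set is symmetric: if d ∈ A - A then -d ∈ A - A.
Enumerate nonzero differences d = a - a' with a > a' (then include -d):
Positive differences: {1, 2, 3, 4, 5, 7, 8, 9, 10, 12, 13}
Full difference set: {0} ∪ (positive diffs) ∪ (negative diffs).
|A - A| = 1 + 2·11 = 23 (matches direct enumeration: 23).

|A - A| = 23


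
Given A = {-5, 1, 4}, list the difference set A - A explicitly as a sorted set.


A - A = {a - a' : a, a' ∈ A}.
Compute a - a' for each ordered pair (a, a'):
a = -5: -5--5=0, -5-1=-6, -5-4=-9
a = 1: 1--5=6, 1-1=0, 1-4=-3
a = 4: 4--5=9, 4-1=3, 4-4=0
Collecting distinct values (and noting 0 appears from a-a):
A - A = {-9, -6, -3, 0, 3, 6, 9}
|A - A| = 7

A - A = {-9, -6, -3, 0, 3, 6, 9}


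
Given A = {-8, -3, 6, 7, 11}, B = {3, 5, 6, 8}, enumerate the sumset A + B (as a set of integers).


A + B = {a + b : a ∈ A, b ∈ B}.
Enumerate all |A|·|B| = 5·4 = 20 pairs (a, b) and collect distinct sums.
a = -8: -8+3=-5, -8+5=-3, -8+6=-2, -8+8=0
a = -3: -3+3=0, -3+5=2, -3+6=3, -3+8=5
a = 6: 6+3=9, 6+5=11, 6+6=12, 6+8=14
a = 7: 7+3=10, 7+5=12, 7+6=13, 7+8=15
a = 11: 11+3=14, 11+5=16, 11+6=17, 11+8=19
Collecting distinct sums: A + B = {-5, -3, -2, 0, 2, 3, 5, 9, 10, 11, 12, 13, 14, 15, 16, 17, 19}
|A + B| = 17

A + B = {-5, -3, -2, 0, 2, 3, 5, 9, 10, 11, 12, 13, 14, 15, 16, 17, 19}


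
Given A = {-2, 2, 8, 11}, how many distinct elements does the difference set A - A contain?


A - A = {a - a' : a, a' ∈ A}; |A| = 4.
Bounds: 2|A|-1 ≤ |A - A| ≤ |A|² - |A| + 1, i.e. 7 ≤ |A - A| ≤ 13.
Note: 0 ∈ A - A always (from a - a). The set is symmetric: if d ∈ A - A then -d ∈ A - A.
Enumerate nonzero differences d = a - a' with a > a' (then include -d):
Positive differences: {3, 4, 6, 9, 10, 13}
Full difference set: {0} ∪ (positive diffs) ∪ (negative diffs).
|A - A| = 1 + 2·6 = 13 (matches direct enumeration: 13).

|A - A| = 13


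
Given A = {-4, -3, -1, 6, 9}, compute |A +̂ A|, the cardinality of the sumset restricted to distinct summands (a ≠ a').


Restricted sumset: A +̂ A = {a + a' : a ∈ A, a' ∈ A, a ≠ a'}.
Equivalently, take A + A and drop any sum 2a that is achievable ONLY as a + a for a ∈ A (i.e. sums representable only with equal summands).
Enumerate pairs (a, a') with a < a' (symmetric, so each unordered pair gives one sum; this covers all a ≠ a'):
  -4 + -3 = -7
  -4 + -1 = -5
  -4 + 6 = 2
  -4 + 9 = 5
  -3 + -1 = -4
  -3 + 6 = 3
  -3 + 9 = 6
  -1 + 6 = 5
  -1 + 9 = 8
  6 + 9 = 15
Collected distinct sums: {-7, -5, -4, 2, 3, 5, 6, 8, 15}
|A +̂ A| = 9
(Reference bound: |A +̂ A| ≥ 2|A| - 3 for |A| ≥ 2, with |A| = 5 giving ≥ 7.)

|A +̂ A| = 9


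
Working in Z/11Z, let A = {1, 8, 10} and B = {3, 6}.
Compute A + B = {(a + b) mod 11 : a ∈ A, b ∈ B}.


Work in Z/11Z: reduce every sum a + b modulo 11.
Enumerate all 6 pairs:
a = 1: 1+3=4, 1+6=7
a = 8: 8+3=0, 8+6=3
a = 10: 10+3=2, 10+6=5
Distinct residues collected: {0, 2, 3, 4, 5, 7}
|A + B| = 6 (out of 11 total residues).

A + B = {0, 2, 3, 4, 5, 7}


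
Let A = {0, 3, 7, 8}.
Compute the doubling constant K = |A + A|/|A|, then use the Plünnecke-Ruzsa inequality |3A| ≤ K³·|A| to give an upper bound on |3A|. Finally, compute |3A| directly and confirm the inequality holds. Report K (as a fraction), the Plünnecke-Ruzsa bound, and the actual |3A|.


|A| = 4.
Step 1: Compute A + A by enumerating all 16 pairs.
A + A = {0, 3, 6, 7, 8, 10, 11, 14, 15, 16}, so |A + A| = 10.
Step 2: Doubling constant K = |A + A|/|A| = 10/4 = 10/4 ≈ 2.5000.
Step 3: Plünnecke-Ruzsa gives |3A| ≤ K³·|A| = (2.5000)³ · 4 ≈ 62.5000.
Step 4: Compute 3A = A + A + A directly by enumerating all triples (a,b,c) ∈ A³; |3A| = 19.
Step 5: Check 19 ≤ 62.5000? Yes ✓.

K = 10/4, Plünnecke-Ruzsa bound K³|A| ≈ 62.5000, |3A| = 19, inequality holds.


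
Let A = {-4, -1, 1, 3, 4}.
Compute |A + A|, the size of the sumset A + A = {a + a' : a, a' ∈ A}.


A + A = {a + a' : a, a' ∈ A}; |A| = 5.
General bounds: 2|A| - 1 ≤ |A + A| ≤ |A|(|A|+1)/2, i.e. 9 ≤ |A + A| ≤ 15.
Lower bound 2|A|-1 is attained iff A is an arithmetic progression.
Enumerate sums a + a' for a ≤ a' (symmetric, so this suffices):
a = -4: -4+-4=-8, -4+-1=-5, -4+1=-3, -4+3=-1, -4+4=0
a = -1: -1+-1=-2, -1+1=0, -1+3=2, -1+4=3
a = 1: 1+1=2, 1+3=4, 1+4=5
a = 3: 3+3=6, 3+4=7
a = 4: 4+4=8
Distinct sums: {-8, -5, -3, -2, -1, 0, 2, 3, 4, 5, 6, 7, 8}
|A + A| = 13

|A + A| = 13


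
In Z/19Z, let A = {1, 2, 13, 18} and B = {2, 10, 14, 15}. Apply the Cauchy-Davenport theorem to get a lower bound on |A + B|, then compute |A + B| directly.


Cauchy-Davenport: |A + B| ≥ min(p, |A| + |B| - 1) for A, B nonempty in Z/pZ.
|A| = 4, |B| = 4, p = 19.
CD lower bound = min(19, 4 + 4 - 1) = min(19, 7) = 7.
Compute A + B mod 19 directly:
a = 1: 1+2=3, 1+10=11, 1+14=15, 1+15=16
a = 2: 2+2=4, 2+10=12, 2+14=16, 2+15=17
a = 13: 13+2=15, 13+10=4, 13+14=8, 13+15=9
a = 18: 18+2=1, 18+10=9, 18+14=13, 18+15=14
A + B = {1, 3, 4, 8, 9, 11, 12, 13, 14, 15, 16, 17}, so |A + B| = 12.
Verify: 12 ≥ 7? Yes ✓.

CD lower bound = 7, actual |A + B| = 12.


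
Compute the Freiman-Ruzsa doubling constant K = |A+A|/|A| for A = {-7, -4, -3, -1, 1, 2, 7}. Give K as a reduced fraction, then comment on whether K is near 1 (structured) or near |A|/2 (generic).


|A| = 7.
Compute A + A by enumerating all 49 pairs.
A + A = {-14, -11, -10, -8, -7, -6, -5, -4, -3, -2, -1, 0, 1, 2, 3, 4, 6, 8, 9, 14}, so |A + A| = 20.
K = |A + A| / |A| = 20/7 (already in lowest terms) ≈ 2.8571.
Reference: AP of size 7 gives K = 13/7 ≈ 1.8571; a fully generic set of size 7 gives K ≈ 4.0000.

|A| = 7, |A + A| = 20, K = 20/7.


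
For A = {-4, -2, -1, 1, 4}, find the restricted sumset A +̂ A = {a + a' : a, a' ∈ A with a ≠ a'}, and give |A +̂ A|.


Restricted sumset: A +̂ A = {a + a' : a ∈ A, a' ∈ A, a ≠ a'}.
Equivalently, take A + A and drop any sum 2a that is achievable ONLY as a + a for a ∈ A (i.e. sums representable only with equal summands).
Enumerate pairs (a, a') with a < a' (symmetric, so each unordered pair gives one sum; this covers all a ≠ a'):
  -4 + -2 = -6
  -4 + -1 = -5
  -4 + 1 = -3
  -4 + 4 = 0
  -2 + -1 = -3
  -2 + 1 = -1
  -2 + 4 = 2
  -1 + 1 = 0
  -1 + 4 = 3
  1 + 4 = 5
Collected distinct sums: {-6, -5, -3, -1, 0, 2, 3, 5}
|A +̂ A| = 8
(Reference bound: |A +̂ A| ≥ 2|A| - 3 for |A| ≥ 2, with |A| = 5 giving ≥ 7.)

|A +̂ A| = 8


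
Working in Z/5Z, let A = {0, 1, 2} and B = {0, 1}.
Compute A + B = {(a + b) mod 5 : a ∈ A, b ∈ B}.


Work in Z/5Z: reduce every sum a + b modulo 5.
Enumerate all 6 pairs:
a = 0: 0+0=0, 0+1=1
a = 1: 1+0=1, 1+1=2
a = 2: 2+0=2, 2+1=3
Distinct residues collected: {0, 1, 2, 3}
|A + B| = 4 (out of 5 total residues).

A + B = {0, 1, 2, 3}


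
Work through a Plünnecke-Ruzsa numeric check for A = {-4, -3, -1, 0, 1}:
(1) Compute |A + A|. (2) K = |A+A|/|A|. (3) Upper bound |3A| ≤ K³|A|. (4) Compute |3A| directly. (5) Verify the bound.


|A| = 5.
Step 1: Compute A + A by enumerating all 25 pairs.
A + A = {-8, -7, -6, -5, -4, -3, -2, -1, 0, 1, 2}, so |A + A| = 11.
Step 2: Doubling constant K = |A + A|/|A| = 11/5 = 11/5 ≈ 2.2000.
Step 3: Plünnecke-Ruzsa gives |3A| ≤ K³·|A| = (2.2000)³ · 5 ≈ 53.2400.
Step 4: Compute 3A = A + A + A directly by enumerating all triples (a,b,c) ∈ A³; |3A| = 16.
Step 5: Check 16 ≤ 53.2400? Yes ✓.

K = 11/5, Plünnecke-Ruzsa bound K³|A| ≈ 53.2400, |3A| = 16, inequality holds.


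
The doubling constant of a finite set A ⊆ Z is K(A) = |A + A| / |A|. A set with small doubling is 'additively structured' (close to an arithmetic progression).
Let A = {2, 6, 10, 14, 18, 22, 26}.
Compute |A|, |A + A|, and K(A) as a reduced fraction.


|A| = 7.
Compute A + A by enumerating all 49 pairs.
A + A = {4, 8, 12, 16, 20, 24, 28, 32, 36, 40, 44, 48, 52}, so |A + A| = 13.
K = |A + A| / |A| = 13/7 (already in lowest terms) ≈ 1.8571.
Reference: AP of size 7 gives K = 13/7 ≈ 1.8571; a fully generic set of size 7 gives K ≈ 4.0000.

|A| = 7, |A + A| = 13, K = 13/7.
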